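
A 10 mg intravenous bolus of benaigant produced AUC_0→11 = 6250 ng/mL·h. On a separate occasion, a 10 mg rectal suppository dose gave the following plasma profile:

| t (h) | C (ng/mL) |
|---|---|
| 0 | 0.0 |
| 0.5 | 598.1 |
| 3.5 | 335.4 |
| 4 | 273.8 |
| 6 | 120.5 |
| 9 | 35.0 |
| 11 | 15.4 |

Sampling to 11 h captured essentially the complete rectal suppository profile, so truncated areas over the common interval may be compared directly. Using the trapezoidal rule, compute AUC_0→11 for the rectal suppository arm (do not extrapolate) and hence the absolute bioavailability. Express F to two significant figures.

Trapezoidal AUC_0→11 (rectal suppository):
  [0→0.5]: (0.0+598.1)/2 × 0.5 = 149.525
  [0.5→3.5]: (598.1+335.4)/2 × 3 = 1400.25
  [3.5→4]: (335.4+273.8)/2 × 0.5 = 152.3
  [4→6]: (273.8+120.5)/2 × 2 = 394.3
  [6→9]: (120.5+35.0)/2 × 3 = 233.25
  [9→11]: (35.0+15.4)/2 × 2 = 50.4
  Sum = 2380.025 ng/mL·h
F = (AUC_ev/D_ev)/(AUC_iv/D_iv) = (2380.025/10)/(6250/10) = 238.0025/625 = 0.3808

F = 0.38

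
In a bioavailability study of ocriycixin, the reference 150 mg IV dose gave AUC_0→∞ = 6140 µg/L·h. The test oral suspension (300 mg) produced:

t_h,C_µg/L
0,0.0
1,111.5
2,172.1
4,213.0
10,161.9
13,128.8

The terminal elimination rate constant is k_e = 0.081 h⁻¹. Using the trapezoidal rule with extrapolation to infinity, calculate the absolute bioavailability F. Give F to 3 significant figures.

F = 0.304

Trapezoidal AUC_0→13 (oral suspension):
  [0→1]: (0.0+111.5)/2 × 1 = 55.75
  [1→2]: (111.5+172.1)/2 × 1 = 141.8
  [2→4]: (172.1+213.0)/2 × 2 = 385.1
  [4→10]: (213.0+161.9)/2 × 6 = 1124.7
  [10→13]: (161.9+128.8)/2 × 3 = 436.05
  Sum = 2143.4 µg/L·h
Tail: C_last/k_e = 128.8/0.081 = 1590.123
AUC_0→∞ (oral suspension) = 2143.4 + 1590.123 = 3733.523 µg/L·h
F = (AUC_ev/D_ev)/(AUC_iv/D_iv) = (3733.523/300)/(6140/150) = 12.4451/40.9333 = 0.3040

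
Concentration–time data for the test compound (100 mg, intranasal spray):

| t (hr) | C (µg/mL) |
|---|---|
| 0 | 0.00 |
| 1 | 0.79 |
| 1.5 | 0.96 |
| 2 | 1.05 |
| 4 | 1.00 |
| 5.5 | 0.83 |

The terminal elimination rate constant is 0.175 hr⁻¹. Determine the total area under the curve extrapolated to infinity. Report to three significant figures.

Trapezoidal AUC_0→5.5:
  [0→1]: (0.00+0.79)/2 × 1 = 0.395
  [1→1.5]: (0.79+0.96)/2 × 0.5 = 0.4375
  [1.5→2]: (0.96+1.05)/2 × 0.5 = 0.5025
  [2→4]: (1.05+1.00)/2 × 2 = 2.05
  [4→5.5]: (1.00+0.83)/2 × 1.5 = 1.3725
  Sum = 4.7575 µg/mL·hr
Extrapolated tail: C_last / k_e = 0.83 / 0.175 = 4.743
AUC_0→∞ = 4.7575 + 4.743 = 9.5005 µg/mL·hr

AUC = 9.50 µg/mL·hr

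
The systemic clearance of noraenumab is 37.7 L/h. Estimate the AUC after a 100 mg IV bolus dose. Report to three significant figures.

AUC = 2.65 mg/L·h

AUC_0→∞ = Dose_iv / CL
        = 100 / 37.7 = 2.65252 mg/L·h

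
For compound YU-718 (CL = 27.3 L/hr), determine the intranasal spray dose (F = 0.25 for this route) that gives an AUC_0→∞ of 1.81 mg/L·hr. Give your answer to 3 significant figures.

Dose = CL × AUC_0→∞ / F
     = 27.3 × 1.81 / 0.25 = 197.652 mg

Dose = 198 mg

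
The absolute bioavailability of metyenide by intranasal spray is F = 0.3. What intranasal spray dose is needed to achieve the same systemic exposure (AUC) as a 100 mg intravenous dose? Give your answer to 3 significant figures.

For equal systemic exposure: F × D_ev = D_iv
D_ev = D_iv / F = 100 / 0.3 = 333.333 mg

D_intranasal = 333 mg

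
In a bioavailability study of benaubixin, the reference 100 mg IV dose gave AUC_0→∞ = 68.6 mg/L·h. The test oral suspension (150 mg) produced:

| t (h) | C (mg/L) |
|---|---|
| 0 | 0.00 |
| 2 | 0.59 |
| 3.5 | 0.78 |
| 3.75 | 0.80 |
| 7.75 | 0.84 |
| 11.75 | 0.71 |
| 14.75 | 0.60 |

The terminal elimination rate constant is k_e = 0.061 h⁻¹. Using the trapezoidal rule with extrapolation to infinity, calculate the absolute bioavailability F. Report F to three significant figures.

F = 0.194

Trapezoidal AUC_0→14.75 (oral suspension):
  [0→2]: (0.00+0.59)/2 × 2 = 0.59
  [2→3.5]: (0.59+0.78)/2 × 1.5 = 1.0275
  [3.5→3.75]: (0.78+0.80)/2 × 0.25 = 0.1975
  [3.75→7.75]: (0.80+0.84)/2 × 4 = 3.28
  [7.75→11.75]: (0.84+0.71)/2 × 4 = 3.1
  [11.75→14.75]: (0.71+0.60)/2 × 3 = 1.965
  Sum = 10.16 mg/L·h
Tail: C_last/k_e = 0.60/0.061 = 9.836
AUC_0→∞ (oral suspension) = 10.16 + 9.836 = 19.996 mg/L·h
F = (AUC_ev/D_ev)/(AUC_iv/D_iv) = (19.996/150)/(68.6/100) = 0.133307/0.686 = 0.1943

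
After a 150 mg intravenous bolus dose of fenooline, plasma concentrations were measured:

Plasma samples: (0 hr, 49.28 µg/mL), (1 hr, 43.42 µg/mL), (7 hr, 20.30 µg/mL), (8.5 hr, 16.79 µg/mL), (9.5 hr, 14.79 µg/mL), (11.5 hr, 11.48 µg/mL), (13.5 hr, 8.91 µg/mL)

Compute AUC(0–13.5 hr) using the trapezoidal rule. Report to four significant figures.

AUC = 327.8 µg/mL·hr

Trapezoidal AUC_0→13.5:
  [0→1]: (49.28+43.42)/2 × 1 = 46.35
  [1→7]: (43.42+20.30)/2 × 6 = 191.16
  [7→8.5]: (20.30+16.79)/2 × 1.5 = 27.8175
  [8.5→9.5]: (16.79+14.79)/2 × 1 = 15.79
  [9.5→11.5]: (14.79+11.48)/2 × 2 = 26.27
  [11.5→13.5]: (11.48+8.91)/2 × 2 = 20.39
  Sum = 327.7775 µg/mL·hr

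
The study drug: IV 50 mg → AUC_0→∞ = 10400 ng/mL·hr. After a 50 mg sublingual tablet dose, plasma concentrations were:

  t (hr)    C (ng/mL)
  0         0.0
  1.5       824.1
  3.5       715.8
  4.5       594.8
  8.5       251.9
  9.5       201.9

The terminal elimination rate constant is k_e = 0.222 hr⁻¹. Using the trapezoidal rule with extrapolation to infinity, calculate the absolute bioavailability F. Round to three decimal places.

Trapezoidal AUC_0→9.5 (sublingual tablet):
  [0→1.5]: (0.0+824.1)/2 × 1.5 = 618.075
  [1.5→3.5]: (824.1+715.8)/2 × 2 = 1539.9
  [3.5→4.5]: (715.8+594.8)/2 × 1 = 655.3
  [4.5→8.5]: (594.8+251.9)/2 × 4 = 1693.4
  [8.5→9.5]: (251.9+201.9)/2 × 1 = 226.9
  Sum = 4733.575 ng/mL·hr
Tail: C_last/k_e = 201.9/0.222 = 909.459
AUC_0→∞ (sublingual tablet) = 4733.575 + 909.459 = 5643.034 ng/mL·hr
F = (AUC_ev/D_ev)/(AUC_iv/D_iv) = (5643.034/50)/(10400/50) = 112.86068/208 = 0.5426

F = 0.543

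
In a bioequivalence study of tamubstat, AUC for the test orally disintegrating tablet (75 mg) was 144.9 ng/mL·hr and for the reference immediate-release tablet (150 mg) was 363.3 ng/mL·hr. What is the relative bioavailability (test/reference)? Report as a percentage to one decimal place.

F_rel = 79.8%

F_rel = (AUC_test/D_test) / (AUC_ref/D_ref)
      = (144.9/75) / (363.3/150)
      = 1.932 / 2.422 = 0.7977 = 79.77%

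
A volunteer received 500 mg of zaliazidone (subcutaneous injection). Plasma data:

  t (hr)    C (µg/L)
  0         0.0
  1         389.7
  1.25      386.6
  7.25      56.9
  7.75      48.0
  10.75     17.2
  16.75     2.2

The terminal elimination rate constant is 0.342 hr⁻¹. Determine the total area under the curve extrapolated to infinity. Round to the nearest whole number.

AUC = 1811 µg/L·hr

Trapezoidal AUC_0→16.75:
  [0→1]: (0.0+389.7)/2 × 1 = 194.85
  [1→1.25]: (389.7+386.6)/2 × 0.25 = 97.0375
  [1.25→7.25]: (386.6+56.9)/2 × 6 = 1330.5
  [7.25→7.75]: (56.9+48.0)/2 × 0.5 = 26.225
  [7.75→10.75]: (48.0+17.2)/2 × 3 = 97.8
  [10.75→16.75]: (17.2+2.2)/2 × 6 = 58.2
  Sum = 1804.6125 µg/L·hr
Extrapolated tail: C_last / k_e = 2.2 / 0.342 = 6.433
AUC_0→∞ = 1804.6125 + 6.433 = 1811.0455 µg/L·hr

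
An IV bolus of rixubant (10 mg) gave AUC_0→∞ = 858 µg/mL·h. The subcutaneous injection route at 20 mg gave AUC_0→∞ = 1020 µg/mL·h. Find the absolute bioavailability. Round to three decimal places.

F = (AUC_ev / D_ev) / (AUC_iv / D_iv)
  = (1020/20) / (858/10)
  = 51 / 85.8 = 0.5944

F = 0.594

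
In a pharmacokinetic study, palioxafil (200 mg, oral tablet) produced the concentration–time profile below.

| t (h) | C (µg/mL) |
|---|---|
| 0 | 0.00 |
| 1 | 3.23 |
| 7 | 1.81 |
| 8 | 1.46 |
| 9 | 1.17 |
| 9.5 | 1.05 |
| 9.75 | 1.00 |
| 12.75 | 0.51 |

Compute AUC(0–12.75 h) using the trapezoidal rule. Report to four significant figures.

Trapezoidal AUC_0→12.75:
  [0→1]: (0.00+3.23)/2 × 1 = 1.615
  [1→7]: (3.23+1.81)/2 × 6 = 15.12
  [7→8]: (1.81+1.46)/2 × 1 = 1.635
  [8→9]: (1.46+1.17)/2 × 1 = 1.315
  [9→9.5]: (1.17+1.05)/2 × 0.5 = 0.555
  [9.5→9.75]: (1.05+1.00)/2 × 0.25 = 0.25625
  [9.75→12.75]: (1.00+0.51)/2 × 3 = 2.265
  Sum = 22.76125 µg/mL·h

AUC = 22.76 µg/mL·h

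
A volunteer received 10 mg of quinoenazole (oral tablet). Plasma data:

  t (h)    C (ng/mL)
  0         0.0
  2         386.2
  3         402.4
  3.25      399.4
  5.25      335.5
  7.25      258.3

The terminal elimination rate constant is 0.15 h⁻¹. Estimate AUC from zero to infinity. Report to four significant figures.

Trapezoidal AUC_0→7.25:
  [0→2]: (0.0+386.2)/2 × 2 = 386.2
  [2→3]: (386.2+402.4)/2 × 1 = 394.3
  [3→3.25]: (402.4+399.4)/2 × 0.25 = 100.225
  [3.25→5.25]: (399.4+335.5)/2 × 2 = 734.9
  [5.25→7.25]: (335.5+258.3)/2 × 2 = 593.8
  Sum = 2209.425 ng/mL·h
Extrapolated tail: C_last / k_e = 258.3 / 0.15 = 1722.000
AUC_0→∞ = 2209.425 + 1722.000 = 3931.425 ng/mL·h

AUC = 3931 ng/mL·h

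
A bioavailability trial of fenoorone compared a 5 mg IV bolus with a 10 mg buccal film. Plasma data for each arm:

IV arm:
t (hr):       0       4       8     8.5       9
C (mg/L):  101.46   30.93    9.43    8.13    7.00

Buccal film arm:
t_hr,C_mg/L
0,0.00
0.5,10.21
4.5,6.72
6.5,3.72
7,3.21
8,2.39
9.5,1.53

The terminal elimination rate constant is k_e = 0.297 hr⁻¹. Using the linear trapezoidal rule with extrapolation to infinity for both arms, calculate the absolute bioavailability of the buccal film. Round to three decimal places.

Trapezoidal AUC_0→9 (IV):
  [0→4]: (101.46+30.93)/2 × 4 = 264.78
  [4→8]: (30.93+9.43)/2 × 4 = 80.72
  [8→8.5]: (9.43+8.13)/2 × 0.5 = 4.39
  [8.5→9]: (8.13+7.00)/2 × 0.5 = 3.7825
  Sum = 353.6725 mg/L·hr
IV tail: 7.00/0.297 = 23.569; AUC_iv,0→∞ = 353.6725 + 23.569 = 377.2415 mg/L·hr
Trapezoidal AUC_0→9.5 (buccal film):
  [0→0.5]: (0.00+10.21)/2 × 0.5 = 2.5525
  [0.5→4.5]: (10.21+6.72)/2 × 4 = 33.86
  [4.5→6.5]: (6.72+3.72)/2 × 2 = 10.44
  [6.5→7]: (3.72+3.21)/2 × 0.5 = 1.7325
  [7→8]: (3.21+2.39)/2 × 1 = 2.8
  [8→9.5]: (2.39+1.53)/2 × 1.5 = 2.94
  Sum = 54.325 mg/L·hr
buccal film tail: 1.53/0.297 = 5.152; AUC_ev,0→∞ = 54.325 + 5.152 = 59.477 mg/L·hr
F = (AUC_ev/D_ev)/(AUC_iv/D_iv) = (59.477/10)/(377.2415/5) = 5.9477/75.4483 = 0.0788

F = 0.079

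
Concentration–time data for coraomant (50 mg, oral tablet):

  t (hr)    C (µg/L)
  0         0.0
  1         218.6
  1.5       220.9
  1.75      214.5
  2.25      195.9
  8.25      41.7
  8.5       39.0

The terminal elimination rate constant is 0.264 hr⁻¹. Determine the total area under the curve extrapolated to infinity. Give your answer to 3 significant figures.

Trapezoidal AUC_0→8.5:
  [0→1]: (0.0+218.6)/2 × 1 = 109.3
  [1→1.5]: (218.6+220.9)/2 × 0.5 = 109.875
  [1.5→1.75]: (220.9+214.5)/2 × 0.25 = 54.425
  [1.75→2.25]: (214.5+195.9)/2 × 0.5 = 102.6
  [2.25→8.25]: (195.9+41.7)/2 × 6 = 712.8
  [8.25→8.5]: (41.7+39.0)/2 × 0.25 = 10.0875
  Sum = 1099.0875 µg/L·hr
Extrapolated tail: C_last / k_e = 39.0 / 0.264 = 147.727
AUC_0→∞ = 1099.0875 + 147.727 = 1246.8145 µg/L·hr

AUC = 1250 µg/L·hr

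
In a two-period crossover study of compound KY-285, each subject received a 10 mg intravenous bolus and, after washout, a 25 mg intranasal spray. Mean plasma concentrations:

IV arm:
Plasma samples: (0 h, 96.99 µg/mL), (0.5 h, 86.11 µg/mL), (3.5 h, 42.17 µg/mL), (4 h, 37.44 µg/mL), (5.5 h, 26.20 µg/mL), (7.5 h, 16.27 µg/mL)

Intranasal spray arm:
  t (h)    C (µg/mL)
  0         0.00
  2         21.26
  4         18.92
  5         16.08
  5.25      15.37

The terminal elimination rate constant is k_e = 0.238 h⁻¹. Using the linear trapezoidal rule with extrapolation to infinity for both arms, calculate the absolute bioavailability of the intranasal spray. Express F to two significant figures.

Trapezoidal AUC_0→7.5 (IV):
  [0→0.5]: (96.99+86.11)/2 × 0.5 = 45.775
  [0.5→3.5]: (86.11+42.17)/2 × 3 = 192.42
  [3.5→4]: (42.17+37.44)/2 × 0.5 = 19.9025
  [4→5.5]: (37.44+26.20)/2 × 1.5 = 47.73
  [5.5→7.5]: (26.20+16.27)/2 × 2 = 42.47
  Sum = 348.2975 µg/mL·h
IV tail: 16.27/0.238 = 68.361; AUC_iv,0→∞ = 348.2975 + 68.361 = 416.6585 µg/mL·h
Trapezoidal AUC_0→5.25 (intranasal spray):
  [0→2]: (0.00+21.26)/2 × 2 = 21.26
  [2→4]: (21.26+18.92)/2 × 2 = 40.18
  [4→5]: (18.92+16.08)/2 × 1 = 17.5
  [5→5.25]: (16.08+15.37)/2 × 0.25 = 3.93125
  Sum = 82.87125 µg/mL·h
intranasal spray tail: 15.37/0.238 = 64.580; AUC_ev,0→∞ = 82.87125 + 64.580 = 147.45125 µg/mL·h
F = (AUC_ev/D_ev)/(AUC_iv/D_iv) = (147.45125/25)/(416.6585/10) = 5.89805/41.66585 = 0.1416

F = 0.14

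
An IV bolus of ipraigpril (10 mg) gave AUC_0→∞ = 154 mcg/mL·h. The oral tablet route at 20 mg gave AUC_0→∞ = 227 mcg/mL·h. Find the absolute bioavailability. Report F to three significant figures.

F = 0.737

F = (AUC_ev / D_ev) / (AUC_iv / D_iv)
  = (227/20) / (154/10)
  = 11.35 / 15.4 = 0.7370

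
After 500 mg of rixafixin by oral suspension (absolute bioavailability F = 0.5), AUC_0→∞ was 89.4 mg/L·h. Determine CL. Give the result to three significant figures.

CL = F × Dose / AUC_0→∞
   = 0.5 × 500 / 89.4 = 2.79642 L/h

CL = 2.80 L/h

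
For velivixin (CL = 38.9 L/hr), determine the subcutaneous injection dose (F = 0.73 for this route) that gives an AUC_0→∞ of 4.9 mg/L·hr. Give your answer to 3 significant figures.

Dose = CL × AUC_0→∞ / F
     = 38.9 × 4.9 / 0.73 = 261.11 mg

Dose = 261 mg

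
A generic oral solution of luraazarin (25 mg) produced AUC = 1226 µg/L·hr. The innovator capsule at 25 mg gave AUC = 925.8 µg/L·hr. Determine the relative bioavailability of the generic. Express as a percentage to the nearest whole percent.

F_rel = (AUC_test/D_test) / (AUC_ref/D_ref)
      = (1226/25) / (925.8/25)
      = 49.04 / 37.032 = 1.3243 = 132.43%

F_rel = 132%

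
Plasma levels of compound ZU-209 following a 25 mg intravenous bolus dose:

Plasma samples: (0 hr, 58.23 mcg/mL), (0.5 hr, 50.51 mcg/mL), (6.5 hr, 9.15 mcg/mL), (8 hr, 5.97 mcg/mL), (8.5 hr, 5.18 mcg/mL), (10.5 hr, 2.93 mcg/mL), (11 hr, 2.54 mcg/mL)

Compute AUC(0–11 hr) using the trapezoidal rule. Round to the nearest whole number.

Trapezoidal AUC_0→11:
  [0→0.5]: (58.23+50.51)/2 × 0.5 = 27.185
  [0.5→6.5]: (50.51+9.15)/2 × 6 = 178.98
  [6.5→8]: (9.15+5.97)/2 × 1.5 = 11.34
  [8→8.5]: (5.97+5.18)/2 × 0.5 = 2.7875
  [8.5→10.5]: (5.18+2.93)/2 × 2 = 8.11
  [10.5→11]: (2.93+2.54)/2 × 0.5 = 1.3675
  Sum = 229.77 mcg/mL·hr

AUC = 230 mcg/mL·hr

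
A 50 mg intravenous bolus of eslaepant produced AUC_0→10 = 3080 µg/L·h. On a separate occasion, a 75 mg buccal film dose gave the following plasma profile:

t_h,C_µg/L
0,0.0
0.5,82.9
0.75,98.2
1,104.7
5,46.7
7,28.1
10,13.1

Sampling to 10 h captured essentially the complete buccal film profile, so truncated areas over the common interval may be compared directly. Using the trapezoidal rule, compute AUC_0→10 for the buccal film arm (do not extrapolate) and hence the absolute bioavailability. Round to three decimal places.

Trapezoidal AUC_0→10 (buccal film):
  [0→0.5]: (0.0+82.9)/2 × 0.5 = 20.725
  [0.5→0.75]: (82.9+98.2)/2 × 0.25 = 22.6375
  [0.75→1]: (98.2+104.7)/2 × 0.25 = 25.3625
  [1→5]: (104.7+46.7)/2 × 4 = 302.8
  [5→7]: (46.7+28.1)/2 × 2 = 74.8
  [7→10]: (28.1+13.1)/2 × 3 = 61.8
  Sum = 508.125 µg/L·h
F = (AUC_ev/D_ev)/(AUC_iv/D_iv) = (508.125/75)/(3080/50) = 6.775/61.6 = 0.1100

F = 0.110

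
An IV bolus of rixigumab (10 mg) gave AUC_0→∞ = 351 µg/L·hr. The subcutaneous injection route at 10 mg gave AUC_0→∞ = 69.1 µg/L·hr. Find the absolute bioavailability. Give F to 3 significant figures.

F = (AUC_ev / D_ev) / (AUC_iv / D_iv)
  = (69.1/10) / (351/10)
  = 6.91 / 35.1 = 0.1969

F = 0.197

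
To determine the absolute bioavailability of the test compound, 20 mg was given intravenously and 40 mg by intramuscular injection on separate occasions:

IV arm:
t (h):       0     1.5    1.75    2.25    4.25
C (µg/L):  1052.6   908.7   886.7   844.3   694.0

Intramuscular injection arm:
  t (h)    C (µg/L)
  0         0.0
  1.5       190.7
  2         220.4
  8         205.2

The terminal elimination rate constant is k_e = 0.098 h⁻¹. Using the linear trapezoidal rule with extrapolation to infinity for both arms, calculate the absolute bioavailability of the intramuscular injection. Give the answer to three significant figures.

F = 0.168

Trapezoidal AUC_0→4.25 (IV):
  [0→1.5]: (1052.6+908.7)/2 × 1.5 = 1470.975
  [1.5→1.75]: (908.7+886.7)/2 × 0.25 = 224.425
  [1.75→2.25]: (886.7+844.3)/2 × 0.5 = 432.75
  [2.25→4.25]: (844.3+694.0)/2 × 2 = 1538.3
  Sum = 3666.45 µg/L·h
IV tail: 694.0/0.098 = 7081.633; AUC_iv,0→∞ = 3666.45 + 7081.633 = 10748.083 µg/L·h
Trapezoidal AUC_0→8 (intramuscular injection):
  [0→1.5]: (0.0+190.7)/2 × 1.5 = 143.025
  [1.5→2]: (190.7+220.4)/2 × 0.5 = 102.775
  [2→8]: (220.4+205.2)/2 × 6 = 1276.8
  Sum = 1522.6 µg/L·h
intramuscular injection tail: 205.2/0.098 = 2093.878; AUC_ev,0→∞ = 1522.6 + 2093.878 = 3616.478 µg/L·h
F = (AUC_ev/D_ev)/(AUC_iv/D_iv) = (3616.478/40)/(10748.083/20) = 90.41195/537.40415 = 0.1682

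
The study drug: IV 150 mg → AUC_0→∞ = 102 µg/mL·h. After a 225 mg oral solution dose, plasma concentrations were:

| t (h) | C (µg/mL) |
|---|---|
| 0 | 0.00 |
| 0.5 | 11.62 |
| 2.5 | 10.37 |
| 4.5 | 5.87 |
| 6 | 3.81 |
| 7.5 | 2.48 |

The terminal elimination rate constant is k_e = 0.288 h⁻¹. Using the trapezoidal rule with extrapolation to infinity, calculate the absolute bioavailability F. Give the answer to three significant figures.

F = 0.403

Trapezoidal AUC_0→7.5 (oral solution):
  [0→0.5]: (0.00+11.62)/2 × 0.5 = 2.905
  [0.5→2.5]: (11.62+10.37)/2 × 2 = 21.99
  [2.5→4.5]: (10.37+5.87)/2 × 2 = 16.24
  [4.5→6]: (5.87+3.81)/2 × 1.5 = 7.26
  [6→7.5]: (3.81+2.48)/2 × 1.5 = 4.7175
  Sum = 53.1125 µg/mL·h
Tail: C_last/k_e = 2.48/0.288 = 8.611
AUC_0→∞ (oral solution) = 53.1125 + 8.611 = 61.7235 µg/mL·h
F = (AUC_ev/D_ev)/(AUC_iv/D_iv) = (61.7235/225)/(102/150) = 0.274327/0.68 = 0.4034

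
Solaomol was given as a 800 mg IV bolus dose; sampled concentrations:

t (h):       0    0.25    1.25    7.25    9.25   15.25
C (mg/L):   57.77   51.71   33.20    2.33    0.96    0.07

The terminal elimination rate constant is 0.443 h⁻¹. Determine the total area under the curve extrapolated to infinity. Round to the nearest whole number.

AUC = 169 mg/L·h

Trapezoidal AUC_0→15.25:
  [0→0.25]: (57.77+51.71)/2 × 0.25 = 13.685
  [0.25→1.25]: (51.71+33.20)/2 × 1 = 42.455
  [1.25→7.25]: (33.20+2.33)/2 × 6 = 106.59
  [7.25→9.25]: (2.33+0.96)/2 × 2 = 3.29
  [9.25→15.25]: (0.96+0.07)/2 × 6 = 3.09
  Sum = 169.11 mg/L·h
Extrapolated tail: C_last / k_e = 0.07 / 0.443 = 0.158
AUC_0→∞ = 169.11 + 0.158 = 169.268 mg/L·h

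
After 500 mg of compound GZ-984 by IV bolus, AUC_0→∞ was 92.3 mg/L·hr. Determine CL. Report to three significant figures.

CL = 5.42 L/hr

CL = Dose_iv / AUC_0→∞
   = 500 / 92.3 = 5.41712 L/hr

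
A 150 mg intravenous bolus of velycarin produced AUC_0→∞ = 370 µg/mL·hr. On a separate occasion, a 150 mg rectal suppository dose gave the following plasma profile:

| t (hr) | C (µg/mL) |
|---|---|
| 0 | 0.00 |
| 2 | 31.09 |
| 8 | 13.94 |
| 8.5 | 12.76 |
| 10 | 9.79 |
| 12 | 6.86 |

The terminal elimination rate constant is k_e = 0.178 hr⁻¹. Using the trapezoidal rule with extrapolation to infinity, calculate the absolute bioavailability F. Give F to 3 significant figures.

F = 0.662

Trapezoidal AUC_0→12 (rectal suppository):
  [0→2]: (0.00+31.09)/2 × 2 = 31.09
  [2→8]: (31.09+13.94)/2 × 6 = 135.09
  [8→8.5]: (13.94+12.76)/2 × 0.5 = 6.675
  [8.5→10]: (12.76+9.79)/2 × 1.5 = 16.9125
  [10→12]: (9.79+6.86)/2 × 2 = 16.65
  Sum = 206.4175 µg/mL·hr
Tail: C_last/k_e = 6.86/0.178 = 38.539
AUC_0→∞ (rectal suppository) = 206.4175 + 38.539 = 244.9565 µg/mL·hr
F = (AUC_ev/D_ev)/(AUC_iv/D_iv) = (244.9565/150)/(370/150) = 1.63304/2.46667 = 0.6620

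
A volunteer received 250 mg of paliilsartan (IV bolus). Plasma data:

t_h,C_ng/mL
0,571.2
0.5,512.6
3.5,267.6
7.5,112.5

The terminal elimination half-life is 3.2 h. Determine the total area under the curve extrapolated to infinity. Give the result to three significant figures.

Trapezoidal AUC_0→7.5:
  [0→0.5]: (571.2+512.6)/2 × 0.5 = 270.95
  [0.5→3.5]: (512.6+267.6)/2 × 3 = 1170.3
  [3.5→7.5]: (267.6+112.5)/2 × 4 = 760.2
  Sum = 2201.45 ng/mL·h
k_e = ln2 / t½ = 0.693147 / 3.2 = 0.2166 h^-1
Extrapolated tail: C_last / k_e = 112.5 / 0.2166 = 519.391
AUC_0→∞ = 2201.45 + 519.391 = 2720.841 ng/mL·h

AUC = 2720 ng/mL·h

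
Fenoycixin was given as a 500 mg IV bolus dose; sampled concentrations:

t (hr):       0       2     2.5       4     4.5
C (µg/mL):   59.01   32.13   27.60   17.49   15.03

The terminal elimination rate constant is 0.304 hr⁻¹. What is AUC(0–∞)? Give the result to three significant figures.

Trapezoidal AUC_0→4.5:
  [0→2]: (59.01+32.13)/2 × 2 = 91.14
  [2→2.5]: (32.13+27.60)/2 × 0.5 = 14.9325
  [2.5→4]: (27.60+17.49)/2 × 1.5 = 33.8175
  [4→4.5]: (17.49+15.03)/2 × 0.5 = 8.13
  Sum = 148.02 µg/mL·hr
Extrapolated tail: C_last / k_e = 15.03 / 0.304 = 49.441
AUC_0→∞ = 148.02 + 49.441 = 197.461 µg/mL·hr

AUC = 197 µg/mL·hr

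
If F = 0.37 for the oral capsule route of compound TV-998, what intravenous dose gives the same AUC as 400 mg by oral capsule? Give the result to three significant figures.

Systemic exposure from an extravascular dose = F × D_ev, so the equivalent IV dose is F × D_ev.
D_iv = F × D_ev = 0.37 × 400 = 148 mg

D_iv = 148 mg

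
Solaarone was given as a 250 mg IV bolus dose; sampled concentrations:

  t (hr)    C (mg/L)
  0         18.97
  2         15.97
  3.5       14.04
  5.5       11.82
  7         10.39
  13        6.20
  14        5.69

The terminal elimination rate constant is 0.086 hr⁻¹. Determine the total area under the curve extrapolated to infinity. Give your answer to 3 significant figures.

AUC = 222 mg/L·hr

Trapezoidal AUC_0→14:
  [0→2]: (18.97+15.97)/2 × 2 = 34.94
  [2→3.5]: (15.97+14.04)/2 × 1.5 = 22.5075
  [3.5→5.5]: (14.04+11.82)/2 × 2 = 25.86
  [5.5→7]: (11.82+10.39)/2 × 1.5 = 16.6575
  [7→13]: (10.39+6.20)/2 × 6 = 49.77
  [13→14]: (6.20+5.69)/2 × 1 = 5.945
  Sum = 155.68 mg/L·hr
Extrapolated tail: C_last / k_e = 5.69 / 0.086 = 66.163
AUC_0→∞ = 155.68 + 66.163 = 221.843 mg/L·hr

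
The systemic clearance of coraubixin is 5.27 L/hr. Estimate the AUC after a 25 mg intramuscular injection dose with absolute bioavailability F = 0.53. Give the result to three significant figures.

AUC = 2.51 mg/L·hr

AUC_0→∞ = F × Dose / CL
        = 0.53 × 25 / 5.27 = 2.51423 mg/L·hr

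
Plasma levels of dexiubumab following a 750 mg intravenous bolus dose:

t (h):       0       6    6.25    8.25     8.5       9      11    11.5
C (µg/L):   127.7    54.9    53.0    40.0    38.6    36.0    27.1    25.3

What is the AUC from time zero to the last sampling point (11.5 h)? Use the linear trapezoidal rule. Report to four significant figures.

AUC = 759.0 µg/L·h

Trapezoidal AUC_0→11.5:
  [0→6]: (127.7+54.9)/2 × 6 = 547.8
  [6→6.25]: (54.9+53.0)/2 × 0.25 = 13.4875
  [6.25→8.25]: (53.0+40.0)/2 × 2 = 93.0
  [8.25→8.5]: (40.0+38.6)/2 × 0.25 = 9.825
  [8.5→9]: (38.6+36.0)/2 × 0.5 = 18.65
  [9→11]: (36.0+27.1)/2 × 2 = 63.1
  [11→11.5]: (27.1+25.3)/2 × 0.5 = 13.1
  Sum = 758.9625 µg/L·h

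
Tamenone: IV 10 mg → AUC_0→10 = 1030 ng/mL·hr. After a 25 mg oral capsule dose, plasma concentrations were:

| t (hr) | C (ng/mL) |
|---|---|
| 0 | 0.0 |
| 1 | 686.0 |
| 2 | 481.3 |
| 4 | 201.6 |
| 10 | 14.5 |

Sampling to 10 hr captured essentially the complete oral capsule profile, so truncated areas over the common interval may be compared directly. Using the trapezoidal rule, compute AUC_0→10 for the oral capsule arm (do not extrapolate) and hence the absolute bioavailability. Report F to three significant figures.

Trapezoidal AUC_0→10 (oral capsule):
  [0→1]: (0.0+686.0)/2 × 1 = 343.0
  [1→2]: (686.0+481.3)/2 × 1 = 583.65
  [2→4]: (481.3+201.6)/2 × 2 = 682.9
  [4→10]: (201.6+14.5)/2 × 6 = 648.3
  Sum = 2257.85 ng/mL·hr
F = (AUC_ev/D_ev)/(AUC_iv/D_iv) = (2257.85/25)/(1030/10) = 90.314/103 = 0.8768

F = 0.877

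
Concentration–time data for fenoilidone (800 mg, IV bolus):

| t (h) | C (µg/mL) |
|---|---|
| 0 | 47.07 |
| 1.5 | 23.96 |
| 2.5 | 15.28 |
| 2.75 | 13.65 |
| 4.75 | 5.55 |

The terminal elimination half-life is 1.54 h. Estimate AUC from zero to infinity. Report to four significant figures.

AUC = 108.0 µg/mL·h

Trapezoidal AUC_0→4.75:
  [0→1.5]: (47.07+23.96)/2 × 1.5 = 53.2725
  [1.5→2.5]: (23.96+15.28)/2 × 1 = 19.62
  [2.5→2.75]: (15.28+13.65)/2 × 0.25 = 3.61625
  [2.75→4.75]: (13.65+5.55)/2 × 2 = 19.2
  Sum = 95.70875 µg/mL·h
k_e = ln2 / t½ = 0.693147 / 1.54 = 0.4501 h^-1
Extrapolated tail: C_last / k_e = 5.55 / 0.4501 = 12.331
AUC_0→∞ = 95.70875 + 12.331 = 108.03975 µg/mL·h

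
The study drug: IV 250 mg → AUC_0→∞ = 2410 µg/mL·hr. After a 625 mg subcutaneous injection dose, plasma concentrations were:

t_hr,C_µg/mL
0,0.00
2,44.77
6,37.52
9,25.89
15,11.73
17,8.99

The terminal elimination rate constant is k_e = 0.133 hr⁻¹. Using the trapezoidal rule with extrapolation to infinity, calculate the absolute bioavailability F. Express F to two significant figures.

F = 0.084

Trapezoidal AUC_0→17 (subcutaneous injection):
  [0→2]: (0.00+44.77)/2 × 2 = 44.77
  [2→6]: (44.77+37.52)/2 × 4 = 164.58
  [6→9]: (37.52+25.89)/2 × 3 = 95.115
  [9→15]: (25.89+11.73)/2 × 6 = 112.86
  [15→17]: (11.73+8.99)/2 × 2 = 20.72
  Sum = 438.045 µg/mL·hr
Tail: C_last/k_e = 8.99/0.133 = 67.594
AUC_0→∞ (subcutaneous injection) = 438.045 + 67.594 = 505.639 µg/mL·hr
F = (AUC_ev/D_ev)/(AUC_iv/D_iv) = (505.639/625)/(2410/250) = 0.8090224/9.64 = 0.0839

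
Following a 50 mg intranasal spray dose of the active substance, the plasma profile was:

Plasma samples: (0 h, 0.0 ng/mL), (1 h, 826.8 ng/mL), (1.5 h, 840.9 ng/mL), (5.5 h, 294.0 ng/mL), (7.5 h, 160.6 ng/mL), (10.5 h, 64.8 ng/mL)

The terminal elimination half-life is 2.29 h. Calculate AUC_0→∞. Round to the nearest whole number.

Trapezoidal AUC_0→10.5:
  [0→1]: (0.0+826.8)/2 × 1 = 413.4
  [1→1.5]: (826.8+840.9)/2 × 0.5 = 416.925
  [1.5→5.5]: (840.9+294.0)/2 × 4 = 2269.8
  [5.5→7.5]: (294.0+160.6)/2 × 2 = 454.6
  [7.5→10.5]: (160.6+64.8)/2 × 3 = 338.1
  Sum = 3892.825 ng/mL·h
k_e = ln2 / t½ = 0.693147 / 2.29 = 0.3027 h^-1
Extrapolated tail: C_last / k_e = 64.8 / 0.3027 = 214.073
AUC_0→∞ = 3892.825 + 214.073 = 4106.898 ng/mL·h

AUC = 4107 ng/mL·h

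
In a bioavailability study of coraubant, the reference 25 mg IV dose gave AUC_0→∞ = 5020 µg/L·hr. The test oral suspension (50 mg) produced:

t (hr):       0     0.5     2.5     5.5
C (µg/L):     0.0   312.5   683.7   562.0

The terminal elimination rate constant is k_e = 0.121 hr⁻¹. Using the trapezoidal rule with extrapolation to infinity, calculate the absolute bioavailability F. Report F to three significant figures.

Trapezoidal AUC_0→5.5 (oral suspension):
  [0→0.5]: (0.0+312.5)/2 × 0.5 = 78.125
  [0.5→2.5]: (312.5+683.7)/2 × 2 = 996.2
  [2.5→5.5]: (683.7+562.0)/2 × 3 = 1868.55
  Sum = 2942.875 µg/L·hr
Tail: C_last/k_e = 562.0/0.121 = 4644.628
AUC_0→∞ (oral suspension) = 2942.875 + 4644.628 = 7587.503 µg/L·hr
F = (AUC_ev/D_ev)/(AUC_iv/D_iv) = (7587.503/50)/(5020/25) = 151.75006/200.8 = 0.7557

F = 0.756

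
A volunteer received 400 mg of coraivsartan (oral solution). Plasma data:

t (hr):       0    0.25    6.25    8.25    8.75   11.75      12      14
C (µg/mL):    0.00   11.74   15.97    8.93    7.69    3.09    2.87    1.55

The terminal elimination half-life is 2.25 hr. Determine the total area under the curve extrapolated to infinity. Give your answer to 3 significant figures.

Trapezoidal AUC_0→14:
  [0→0.25]: (0.00+11.74)/2 × 0.25 = 1.4675
  [0.25→6.25]: (11.74+15.97)/2 × 6 = 83.13
  [6.25→8.25]: (15.97+8.93)/2 × 2 = 24.9
  [8.25→8.75]: (8.93+7.69)/2 × 0.5 = 4.155
  [8.75→11.75]: (7.69+3.09)/2 × 3 = 16.17
  [11.75→12]: (3.09+2.87)/2 × 0.25 = 0.745
  [12→14]: (2.87+1.55)/2 × 2 = 4.42
  Sum = 134.9875 µg/mL·hr
k_e = ln2 / t½ = 0.693147 / 2.25 = 0.3081 hr^-1
Extrapolated tail: C_last / k_e = 1.55 / 0.3081 = 5.031
AUC_0→∞ = 134.9875 + 5.031 = 140.0185 µg/mL·hr

AUC = 140 µg/mL·hr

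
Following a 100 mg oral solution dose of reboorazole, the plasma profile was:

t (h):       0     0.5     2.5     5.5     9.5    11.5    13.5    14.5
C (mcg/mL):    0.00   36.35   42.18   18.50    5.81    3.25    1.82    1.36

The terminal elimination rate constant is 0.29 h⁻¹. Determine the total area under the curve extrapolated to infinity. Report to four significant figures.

AUC = 247.7 mcg/mL·h

Trapezoidal AUC_0→14.5:
  [0→0.5]: (0.00+36.35)/2 × 0.5 = 9.0875
  [0.5→2.5]: (36.35+42.18)/2 × 2 = 78.53
  [2.5→5.5]: (42.18+18.50)/2 × 3 = 91.02
  [5.5→9.5]: (18.50+5.81)/2 × 4 = 48.62
  [9.5→11.5]: (5.81+3.25)/2 × 2 = 9.06
  [11.5→13.5]: (3.25+1.82)/2 × 2 = 5.07
  [13.5→14.5]: (1.82+1.36)/2 × 1 = 1.59
  Sum = 242.9775 mcg/mL·h
Extrapolated tail: C_last / k_e = 1.36 / 0.29 = 4.690
AUC_0→∞ = 242.9775 + 4.690 = 247.6675 mcg/mL·h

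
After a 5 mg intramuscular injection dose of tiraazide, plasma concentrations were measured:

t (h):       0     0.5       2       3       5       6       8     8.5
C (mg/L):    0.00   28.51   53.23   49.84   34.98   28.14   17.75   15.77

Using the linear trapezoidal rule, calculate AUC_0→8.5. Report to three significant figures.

AUC = 291 mg/L·h

Trapezoidal AUC_0→8.5:
  [0→0.5]: (0.00+28.51)/2 × 0.5 = 7.1275
  [0.5→2]: (28.51+53.23)/2 × 1.5 = 61.305
  [2→3]: (53.23+49.84)/2 × 1 = 51.535
  [3→5]: (49.84+34.98)/2 × 2 = 84.82
  [5→6]: (34.98+28.14)/2 × 1 = 31.56
  [6→8]: (28.14+17.75)/2 × 2 = 45.89
  [8→8.5]: (17.75+15.77)/2 × 0.5 = 8.38
  Sum = 290.6175 mg/L·h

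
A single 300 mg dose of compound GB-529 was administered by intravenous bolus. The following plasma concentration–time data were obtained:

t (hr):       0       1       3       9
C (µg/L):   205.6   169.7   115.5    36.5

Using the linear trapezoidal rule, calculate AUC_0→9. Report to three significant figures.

AUC = 929 µg/L·hr

Trapezoidal AUC_0→9:
  [0→1]: (205.6+169.7)/2 × 1 = 187.65
  [1→3]: (169.7+115.5)/2 × 2 = 285.2
  [3→9]: (115.5+36.5)/2 × 6 = 456.0
  Sum = 928.85 µg/L·hr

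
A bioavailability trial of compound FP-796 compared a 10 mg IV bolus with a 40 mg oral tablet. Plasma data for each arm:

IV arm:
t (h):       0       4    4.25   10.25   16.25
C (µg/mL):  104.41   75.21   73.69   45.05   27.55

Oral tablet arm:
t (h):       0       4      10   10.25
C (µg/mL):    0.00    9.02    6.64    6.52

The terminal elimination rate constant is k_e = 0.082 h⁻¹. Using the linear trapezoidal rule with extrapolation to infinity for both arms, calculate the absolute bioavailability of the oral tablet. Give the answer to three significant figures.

F = 0.0284

Trapezoidal AUC_0→16.25 (IV):
  [0→4]: (104.41+75.21)/2 × 4 = 359.24
  [4→4.25]: (75.21+73.69)/2 × 0.25 = 18.6125
  [4.25→10.25]: (73.69+45.05)/2 × 6 = 356.22
  [10.25→16.25]: (45.05+27.55)/2 × 6 = 217.8
  Sum = 951.8725 µg/mL·h
IV tail: 27.55/0.082 = 335.976; AUC_iv,0→∞ = 951.8725 + 335.976 = 1287.8485 µg/mL·h
Trapezoidal AUC_0→10.25 (oral tablet):
  [0→4]: (0.00+9.02)/2 × 4 = 18.04
  [4→10]: (9.02+6.64)/2 × 6 = 46.98
  [10→10.25]: (6.64+6.52)/2 × 0.25 = 1.645
  Sum = 66.665 µg/mL·h
oral tablet tail: 6.52/0.082 = 79.512; AUC_ev,0→∞ = 66.665 + 79.512 = 146.177 µg/mL·h
F = (AUC_ev/D_ev)/(AUC_iv/D_iv) = (146.177/40)/(1287.8485/10) = 3.654425/128.78485 = 0.0284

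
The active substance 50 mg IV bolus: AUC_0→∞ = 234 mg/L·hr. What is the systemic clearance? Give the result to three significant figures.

CL = Dose_iv / AUC_0→∞
   = 50 / 234 = 0.213675 L/hr

CL = 0.214 L/hr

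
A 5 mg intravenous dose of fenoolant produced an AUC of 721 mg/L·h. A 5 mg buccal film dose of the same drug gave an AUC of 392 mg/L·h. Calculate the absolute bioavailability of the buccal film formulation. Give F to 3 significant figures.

F = 0.544

F = (AUC_ev / D_ev) / (AUC_iv / D_iv)
  = (392/5) / (721/5)
  = 78.4 / 144.2 = 0.5437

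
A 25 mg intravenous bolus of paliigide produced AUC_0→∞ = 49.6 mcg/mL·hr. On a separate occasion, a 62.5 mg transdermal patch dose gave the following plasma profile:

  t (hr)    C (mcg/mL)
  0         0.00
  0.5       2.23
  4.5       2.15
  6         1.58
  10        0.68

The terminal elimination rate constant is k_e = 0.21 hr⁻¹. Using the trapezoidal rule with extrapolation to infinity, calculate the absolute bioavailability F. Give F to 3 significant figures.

F = 0.160

Trapezoidal AUC_0→10 (transdermal patch):
  [0→0.5]: (0.00+2.23)/2 × 0.5 = 0.5575
  [0.5→4.5]: (2.23+2.15)/2 × 4 = 8.76
  [4.5→6]: (2.15+1.58)/2 × 1.5 = 2.7975
  [6→10]: (1.58+0.68)/2 × 4 = 4.52
  Sum = 16.635 mcg/mL·hr
Tail: C_last/k_e = 0.68/0.21 = 3.238
AUC_0→∞ (transdermal patch) = 16.635 + 3.238 = 19.873 mcg/mL·hr
F = (AUC_ev/D_ev)/(AUC_iv/D_iv) = (19.873/62.5)/(49.6/25) = 0.317968/1.984 = 0.1603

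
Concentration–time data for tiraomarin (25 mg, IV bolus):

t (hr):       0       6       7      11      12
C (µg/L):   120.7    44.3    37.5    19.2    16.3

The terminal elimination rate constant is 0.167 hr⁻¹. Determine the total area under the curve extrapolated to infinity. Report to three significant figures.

Trapezoidal AUC_0→12:
  [0→6]: (120.7+44.3)/2 × 6 = 495.0
  [6→7]: (44.3+37.5)/2 × 1 = 40.9
  [7→11]: (37.5+19.2)/2 × 4 = 113.4
  [11→12]: (19.2+16.3)/2 × 1 = 17.75
  Sum = 667.05 µg/L·hr
Extrapolated tail: C_last / k_e = 16.3 / 0.167 = 97.605
AUC_0→∞ = 667.05 + 97.605 = 764.655 µg/L·hr

AUC = 765 µg/L·hr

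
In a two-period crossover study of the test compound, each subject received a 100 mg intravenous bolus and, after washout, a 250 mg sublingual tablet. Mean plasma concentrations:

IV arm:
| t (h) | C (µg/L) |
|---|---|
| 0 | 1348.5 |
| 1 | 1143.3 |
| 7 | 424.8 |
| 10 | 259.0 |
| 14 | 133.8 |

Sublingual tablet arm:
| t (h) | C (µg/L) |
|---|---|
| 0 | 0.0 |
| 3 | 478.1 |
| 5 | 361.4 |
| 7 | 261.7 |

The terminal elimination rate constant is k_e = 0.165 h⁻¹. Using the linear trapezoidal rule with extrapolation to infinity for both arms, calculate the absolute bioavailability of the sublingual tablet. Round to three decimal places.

Trapezoidal AUC_0→14 (IV):
  [0→1]: (1348.5+1143.3)/2 × 1 = 1245.9
  [1→7]: (1143.3+424.8)/2 × 6 = 4704.3
  [7→10]: (424.8+259.0)/2 × 3 = 1025.7
  [10→14]: (259.0+133.8)/2 × 4 = 785.6
  Sum = 7761.5 µg/L·h
IV tail: 133.8/0.165 = 810.909; AUC_iv,0→∞ = 7761.5 + 810.909 = 8572.409 µg/L·h
Trapezoidal AUC_0→7 (sublingual tablet):
  [0→3]: (0.0+478.1)/2 × 3 = 717.15
  [3→5]: (478.1+361.4)/2 × 2 = 839.5
  [5→7]: (361.4+261.7)/2 × 2 = 623.1
  Sum = 2179.75 µg/L·h
sublingual tablet tail: 261.7/0.165 = 1586.061; AUC_ev,0→∞ = 2179.75 + 1586.061 = 3765.811 µg/L·h
F = (AUC_ev/D_ev)/(AUC_iv/D_iv) = (3765.811/250)/(8572.409/100) = 15.063244/85.72409 = 0.1757

F = 0.176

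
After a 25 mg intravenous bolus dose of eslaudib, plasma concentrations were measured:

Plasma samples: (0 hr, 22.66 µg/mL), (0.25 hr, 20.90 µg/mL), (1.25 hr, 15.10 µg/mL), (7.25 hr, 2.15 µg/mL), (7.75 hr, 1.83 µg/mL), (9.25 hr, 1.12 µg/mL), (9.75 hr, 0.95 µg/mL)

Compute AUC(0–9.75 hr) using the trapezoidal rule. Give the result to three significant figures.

AUC = 78.9 µg/mL·hr

Trapezoidal AUC_0→9.75:
  [0→0.25]: (22.66+20.90)/2 × 0.25 = 5.445
  [0.25→1.25]: (20.90+15.10)/2 × 1 = 18.0
  [1.25→7.25]: (15.10+2.15)/2 × 6 = 51.75
  [7.25→7.75]: (2.15+1.83)/2 × 0.5 = 0.995
  [7.75→9.25]: (1.83+1.12)/2 × 1.5 = 2.2125
  [9.25→9.75]: (1.12+0.95)/2 × 0.5 = 0.5175
  Sum = 78.92 µg/mL·hr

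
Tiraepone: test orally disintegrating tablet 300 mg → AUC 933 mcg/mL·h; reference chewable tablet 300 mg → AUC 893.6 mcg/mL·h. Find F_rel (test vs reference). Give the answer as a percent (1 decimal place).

F_rel = 104.4%

F_rel = (AUC_test/D_test) / (AUC_ref/D_ref)
      = (933/300) / (893.6/300)
      = 3.11 / 2.97867 = 1.0441 = 104.41%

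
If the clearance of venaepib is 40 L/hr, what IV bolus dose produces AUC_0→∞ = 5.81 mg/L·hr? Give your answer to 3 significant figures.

Dose = 232 mg

Dose_iv = CL × AUC_0→∞
     = 40 × 5.81 = 232.4 mg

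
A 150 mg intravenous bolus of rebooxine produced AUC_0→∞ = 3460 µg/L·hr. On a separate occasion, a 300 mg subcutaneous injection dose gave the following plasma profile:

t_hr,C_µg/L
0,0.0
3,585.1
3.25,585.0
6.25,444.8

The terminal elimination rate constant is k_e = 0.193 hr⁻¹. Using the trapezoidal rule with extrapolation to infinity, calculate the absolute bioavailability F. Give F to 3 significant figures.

Trapezoidal AUC_0→6.25 (subcutaneous injection):
  [0→3]: (0.0+585.1)/2 × 3 = 877.65
  [3→3.25]: (585.1+585.0)/2 × 0.25 = 146.2625
  [3.25→6.25]: (585.0+444.8)/2 × 3 = 1544.7
  Sum = 2568.6125 µg/L·hr
Tail: C_last/k_e = 444.8/0.193 = 2304.663
AUC_0→∞ (subcutaneous injection) = 2568.6125 + 2304.663 = 4873.2755 µg/L·hr
F = (AUC_ev/D_ev)/(AUC_iv/D_iv) = (4873.2755/300)/(3460/150) = 16.2443/23.0667 = 0.7042

F = 0.704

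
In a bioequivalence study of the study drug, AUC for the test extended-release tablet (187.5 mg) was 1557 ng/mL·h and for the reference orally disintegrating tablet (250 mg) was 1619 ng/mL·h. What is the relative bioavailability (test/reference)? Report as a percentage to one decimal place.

F_rel = (AUC_test/D_test) / (AUC_ref/D_ref)
      = (1557/187.5) / (1619/250)
      = 8.304 / 6.476 = 1.2823 = 128.23%

F_rel = 128.2%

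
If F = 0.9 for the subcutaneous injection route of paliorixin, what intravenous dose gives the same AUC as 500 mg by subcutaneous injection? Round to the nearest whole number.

D_iv = 450 mg

Systemic exposure from an extravascular dose = F × D_ev, so the equivalent IV dose is F × D_ev.
D_iv = F × D_ev = 0.9 × 500 = 450 mg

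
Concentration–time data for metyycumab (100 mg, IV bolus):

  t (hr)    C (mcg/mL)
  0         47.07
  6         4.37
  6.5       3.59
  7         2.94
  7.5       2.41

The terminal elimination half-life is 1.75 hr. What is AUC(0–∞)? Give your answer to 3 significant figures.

Trapezoidal AUC_0→7.5:
  [0→6]: (47.07+4.37)/2 × 6 = 154.32
  [6→6.5]: (4.37+3.59)/2 × 0.5 = 1.99
  [6.5→7]: (3.59+2.94)/2 × 0.5 = 1.6325
  [7→7.5]: (2.94+2.41)/2 × 0.5 = 1.3375
  Sum = 159.28 mcg/mL·hr
k_e = ln2 / t½ = 0.693147 / 1.75 = 0.3961 hr^-1
Extrapolated tail: C_last / k_e = 2.41 / 0.3961 = 6.084
AUC_0→∞ = 159.28 + 6.084 = 165.364 mcg/mL·hr

AUC = 165 mcg/mL·hr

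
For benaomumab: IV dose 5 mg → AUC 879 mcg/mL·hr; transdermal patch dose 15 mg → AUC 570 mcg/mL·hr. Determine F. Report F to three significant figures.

F = 0.216

F = (AUC_ev / D_ev) / (AUC_iv / D_iv)
  = (570/15) / (879/5)
  = 38 / 175.8 = 0.2162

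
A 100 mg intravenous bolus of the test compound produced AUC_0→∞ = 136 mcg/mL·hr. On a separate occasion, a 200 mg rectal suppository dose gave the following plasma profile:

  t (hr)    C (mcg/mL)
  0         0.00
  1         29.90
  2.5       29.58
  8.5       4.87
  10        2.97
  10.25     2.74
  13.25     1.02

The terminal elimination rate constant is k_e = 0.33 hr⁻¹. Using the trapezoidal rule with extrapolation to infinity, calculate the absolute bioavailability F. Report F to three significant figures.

Trapezoidal AUC_0→13.25 (rectal suppository):
  [0→1]: (0.00+29.90)/2 × 1 = 14.95
  [1→2.5]: (29.90+29.58)/2 × 1.5 = 44.61
  [2.5→8.5]: (29.58+4.87)/2 × 6 = 103.35
  [8.5→10]: (4.87+2.97)/2 × 1.5 = 5.88
  [10→10.25]: (2.97+2.74)/2 × 0.25 = 0.71375
  [10.25→13.25]: (2.74+1.02)/2 × 3 = 5.64
  Sum = 175.14375 mcg/mL·hr
Tail: C_last/k_e = 1.02/0.33 = 3.091
AUC_0→∞ (rectal suppository) = 175.14375 + 3.091 = 178.23475 mcg/mL·hr
F = (AUC_ev/D_ev)/(AUC_iv/D_iv) = (178.23475/200)/(136/100) = 0.89117375/1.36 = 0.6553

F = 0.655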